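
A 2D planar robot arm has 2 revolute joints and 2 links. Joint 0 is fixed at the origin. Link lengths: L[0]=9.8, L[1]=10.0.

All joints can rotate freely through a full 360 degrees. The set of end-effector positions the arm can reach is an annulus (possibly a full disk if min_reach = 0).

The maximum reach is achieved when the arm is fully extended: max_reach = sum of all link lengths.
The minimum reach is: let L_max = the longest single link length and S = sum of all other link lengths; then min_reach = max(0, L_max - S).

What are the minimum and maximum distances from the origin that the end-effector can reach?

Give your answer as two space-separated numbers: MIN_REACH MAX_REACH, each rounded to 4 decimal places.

Link lengths: [9.8, 10.0]
max_reach = 9.8 + 10 = 19.8
L_max = max([9.8, 10.0]) = 10
S (sum of others) = 19.8 - 10 = 9.8
min_reach = max(0, 10 - 9.8) = max(0, 0.2) = 0.2

Answer: 0.2000 19.8000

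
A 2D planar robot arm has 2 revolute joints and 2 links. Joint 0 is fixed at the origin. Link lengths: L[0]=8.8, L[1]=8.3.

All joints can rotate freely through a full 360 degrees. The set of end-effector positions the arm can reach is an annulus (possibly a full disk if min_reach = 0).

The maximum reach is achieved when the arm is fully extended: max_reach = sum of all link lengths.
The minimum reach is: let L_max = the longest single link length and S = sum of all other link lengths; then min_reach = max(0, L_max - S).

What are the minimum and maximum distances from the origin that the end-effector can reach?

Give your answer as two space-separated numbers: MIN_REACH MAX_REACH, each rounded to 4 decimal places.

Answer: 0.5000 17.1000

Derivation:
Link lengths: [8.8, 8.3]
max_reach = 8.8 + 8.3 = 17.1
L_max = max([8.8, 8.3]) = 8.8
S (sum of others) = 17.1 - 8.8 = 8.3
min_reach = max(0, 8.8 - 8.3) = max(0, 0.5) = 0.5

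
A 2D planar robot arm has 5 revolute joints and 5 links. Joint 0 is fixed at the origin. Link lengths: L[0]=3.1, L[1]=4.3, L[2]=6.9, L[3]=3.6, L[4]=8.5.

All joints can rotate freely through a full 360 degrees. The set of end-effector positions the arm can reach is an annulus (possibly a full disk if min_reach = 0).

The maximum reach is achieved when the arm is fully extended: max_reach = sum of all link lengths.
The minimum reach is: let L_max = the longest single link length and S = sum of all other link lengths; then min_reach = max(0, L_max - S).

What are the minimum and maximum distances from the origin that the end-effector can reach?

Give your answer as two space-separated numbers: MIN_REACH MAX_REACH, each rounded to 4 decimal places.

Answer: 0.0000 26.4000

Derivation:
Link lengths: [3.1, 4.3, 6.9, 3.6, 8.5]
max_reach = 3.1 + 4.3 + 6.9 + 3.6 + 8.5 = 26.4
L_max = max([3.1, 4.3, 6.9, 3.6, 8.5]) = 8.5
S (sum of others) = 26.4 - 8.5 = 17.9
min_reach = max(0, 8.5 - 17.9) = max(0, -9.4) = 0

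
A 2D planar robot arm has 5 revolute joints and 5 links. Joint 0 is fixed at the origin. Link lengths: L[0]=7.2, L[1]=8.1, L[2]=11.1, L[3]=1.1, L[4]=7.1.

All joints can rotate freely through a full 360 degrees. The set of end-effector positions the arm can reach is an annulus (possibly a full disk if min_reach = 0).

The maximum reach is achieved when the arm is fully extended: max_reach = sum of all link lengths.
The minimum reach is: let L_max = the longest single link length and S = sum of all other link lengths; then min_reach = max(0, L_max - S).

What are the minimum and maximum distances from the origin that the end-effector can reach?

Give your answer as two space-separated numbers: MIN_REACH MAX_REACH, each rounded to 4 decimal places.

Answer: 0.0000 34.6000

Derivation:
Link lengths: [7.2, 8.1, 11.1, 1.1, 7.1]
max_reach = 7.2 + 8.1 + 11.1 + 1.1 + 7.1 = 34.6
L_max = max([7.2, 8.1, 11.1, 1.1, 7.1]) = 11.1
S (sum of others) = 34.6 - 11.1 = 23.5
min_reach = max(0, 11.1 - 23.5) = max(0, -12.4) = 0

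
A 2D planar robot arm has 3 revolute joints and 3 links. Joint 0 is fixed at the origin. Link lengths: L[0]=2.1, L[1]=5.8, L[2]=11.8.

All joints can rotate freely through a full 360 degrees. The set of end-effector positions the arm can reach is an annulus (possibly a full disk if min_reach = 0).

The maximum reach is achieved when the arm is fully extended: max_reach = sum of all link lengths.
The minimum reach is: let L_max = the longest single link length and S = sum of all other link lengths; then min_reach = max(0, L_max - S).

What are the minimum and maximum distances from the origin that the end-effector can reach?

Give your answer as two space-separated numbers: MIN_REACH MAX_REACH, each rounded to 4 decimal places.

Answer: 3.9000 19.7000

Derivation:
Link lengths: [2.1, 5.8, 11.8]
max_reach = 2.1 + 5.8 + 11.8 = 19.7
L_max = max([2.1, 5.8, 11.8]) = 11.8
S (sum of others) = 19.7 - 11.8 = 7.9
min_reach = max(0, 11.8 - 7.9) = max(0, 3.9) = 3.9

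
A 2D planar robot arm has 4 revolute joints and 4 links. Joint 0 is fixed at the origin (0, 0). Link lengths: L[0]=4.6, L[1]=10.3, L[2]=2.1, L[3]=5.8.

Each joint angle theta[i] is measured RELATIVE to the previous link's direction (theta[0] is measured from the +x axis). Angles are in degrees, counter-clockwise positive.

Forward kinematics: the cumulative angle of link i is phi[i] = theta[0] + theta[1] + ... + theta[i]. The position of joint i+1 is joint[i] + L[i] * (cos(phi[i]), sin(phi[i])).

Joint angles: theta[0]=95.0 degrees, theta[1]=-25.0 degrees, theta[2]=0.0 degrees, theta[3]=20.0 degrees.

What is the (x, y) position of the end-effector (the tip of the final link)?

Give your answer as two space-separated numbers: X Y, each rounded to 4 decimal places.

joint[0] = (0.0000, 0.0000)  (base)
link 0: phi[0] = 95 = 95 deg
  cos(95 deg) = -0.0872, sin(95 deg) = 0.9962
  joint[1] = (0.0000, 0.0000) + 4.6 * (-0.0872, 0.9962) = (0.0000 + -0.4009, 0.0000 + 4.5825) = (-0.4009, 4.5825)
link 1: phi[1] = 95 + -25 = 70 deg
  cos(70 deg) = 0.3420, sin(70 deg) = 0.9397
  joint[2] = (-0.4009, 4.5825) + 10.3 * (0.3420, 0.9397) = (-0.4009 + 3.5228, 4.5825 + 9.6788) = (3.1219, 14.2613)
link 2: phi[2] = 95 + -25 + 0 = 70 deg
  cos(70 deg) = 0.3420, sin(70 deg) = 0.9397
  joint[3] = (3.1219, 14.2613) + 2.1 * (0.3420, 0.9397) = (3.1219 + 0.7182, 14.2613 + 1.9734) = (3.8401, 16.2347)
link 3: phi[3] = 95 + -25 + 0 + 20 = 90 deg
  cos(90 deg) = 0.0000, sin(90 deg) = 1.0000
  joint[4] = (3.8401, 16.2347) + 5.8 * (0.0000, 1.0000) = (3.8401 + 0.0000, 16.2347 + 5.8000) = (3.8401, 22.0347)
End effector: (3.8401, 22.0347)

Answer: 3.8401 22.0347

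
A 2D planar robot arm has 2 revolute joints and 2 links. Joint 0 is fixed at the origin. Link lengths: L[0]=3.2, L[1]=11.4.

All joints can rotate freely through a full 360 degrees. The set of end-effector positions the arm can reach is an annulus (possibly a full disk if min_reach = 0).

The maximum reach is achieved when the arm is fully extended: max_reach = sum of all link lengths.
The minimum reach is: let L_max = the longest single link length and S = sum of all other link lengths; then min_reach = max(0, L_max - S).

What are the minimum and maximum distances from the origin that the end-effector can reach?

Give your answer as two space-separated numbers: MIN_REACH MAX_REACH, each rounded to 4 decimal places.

Link lengths: [3.2, 11.4]
max_reach = 3.2 + 11.4 = 14.6
L_max = max([3.2, 11.4]) = 11.4
S (sum of others) = 14.6 - 11.4 = 3.2
min_reach = max(0, 11.4 - 3.2) = max(0, 8.2) = 8.2

Answer: 8.2000 14.6000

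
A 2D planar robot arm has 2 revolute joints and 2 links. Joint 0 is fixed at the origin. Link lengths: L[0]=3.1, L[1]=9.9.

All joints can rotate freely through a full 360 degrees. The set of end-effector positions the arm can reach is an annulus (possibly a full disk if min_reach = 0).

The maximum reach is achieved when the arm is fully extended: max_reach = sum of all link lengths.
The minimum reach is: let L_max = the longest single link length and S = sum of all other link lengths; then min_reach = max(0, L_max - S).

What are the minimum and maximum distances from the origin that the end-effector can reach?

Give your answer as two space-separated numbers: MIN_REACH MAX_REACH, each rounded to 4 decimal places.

Link lengths: [3.1, 9.9]
max_reach = 3.1 + 9.9 = 13
L_max = max([3.1, 9.9]) = 9.9
S (sum of others) = 13 - 9.9 = 3.1
min_reach = max(0, 9.9 - 3.1) = max(0, 6.8) = 6.8

Answer: 6.8000 13.0000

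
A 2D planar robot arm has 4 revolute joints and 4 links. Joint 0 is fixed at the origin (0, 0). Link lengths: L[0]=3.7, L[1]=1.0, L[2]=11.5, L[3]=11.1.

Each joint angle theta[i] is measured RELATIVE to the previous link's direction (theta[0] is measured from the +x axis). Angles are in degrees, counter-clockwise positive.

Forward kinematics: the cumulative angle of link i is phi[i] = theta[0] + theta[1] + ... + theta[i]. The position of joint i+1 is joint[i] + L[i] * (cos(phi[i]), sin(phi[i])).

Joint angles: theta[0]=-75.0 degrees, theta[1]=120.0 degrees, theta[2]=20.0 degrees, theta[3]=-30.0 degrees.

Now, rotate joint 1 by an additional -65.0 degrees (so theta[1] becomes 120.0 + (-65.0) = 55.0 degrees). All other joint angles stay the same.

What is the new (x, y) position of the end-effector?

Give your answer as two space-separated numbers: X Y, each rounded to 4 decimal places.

joint[0] = (0.0000, 0.0000)  (base)
link 0: phi[0] = -75 = -75 deg
  cos(-75 deg) = 0.2588, sin(-75 deg) = -0.9659
  joint[1] = (0.0000, 0.0000) + 3.7 * (0.2588, -0.9659) = (0.0000 + 0.9576, 0.0000 + -3.5739) = (0.9576, -3.5739)
link 1: phi[1] = -75 + 55 = -20 deg
  cos(-20 deg) = 0.9397, sin(-20 deg) = -0.3420
  joint[2] = (0.9576, -3.5739) + 1 * (0.9397, -0.3420) = (0.9576 + 0.9397, -3.5739 + -0.3420) = (1.8973, -3.9159)
link 2: phi[2] = -75 + 55 + 20 = 0 deg
  cos(0 deg) = 1.0000, sin(0 deg) = 0.0000
  joint[3] = (1.8973, -3.9159) + 11.5 * (1.0000, 0.0000) = (1.8973 + 11.5000, -3.9159 + 0.0000) = (13.3973, -3.9159)
link 3: phi[3] = -75 + 55 + 20 + -30 = -30 deg
  cos(-30 deg) = 0.8660, sin(-30 deg) = -0.5000
  joint[4] = (13.3973, -3.9159) + 11.1 * (0.8660, -0.5000) = (13.3973 + 9.6129, -3.9159 + -5.5500) = (23.0102, -9.4659)
End effector: (23.0102, -9.4659)

Answer: 23.0102 -9.4659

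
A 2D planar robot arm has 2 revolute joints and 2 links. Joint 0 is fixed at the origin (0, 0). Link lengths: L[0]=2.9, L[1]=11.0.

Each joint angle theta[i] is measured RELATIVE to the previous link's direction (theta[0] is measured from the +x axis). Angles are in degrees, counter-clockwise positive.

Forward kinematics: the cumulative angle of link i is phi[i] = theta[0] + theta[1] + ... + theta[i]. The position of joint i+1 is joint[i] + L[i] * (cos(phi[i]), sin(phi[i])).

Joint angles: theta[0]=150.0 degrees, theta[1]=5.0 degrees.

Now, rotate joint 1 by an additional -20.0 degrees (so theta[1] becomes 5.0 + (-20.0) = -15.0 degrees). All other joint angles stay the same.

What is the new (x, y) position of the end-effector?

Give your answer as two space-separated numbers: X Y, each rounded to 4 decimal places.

Answer: -10.2896 9.2282

Derivation:
joint[0] = (0.0000, 0.0000)  (base)
link 0: phi[0] = 150 = 150 deg
  cos(150 deg) = -0.8660, sin(150 deg) = 0.5000
  joint[1] = (0.0000, 0.0000) + 2.9 * (-0.8660, 0.5000) = (0.0000 + -2.5115, 0.0000 + 1.4500) = (-2.5115, 1.4500)
link 1: phi[1] = 150 + -15 = 135 deg
  cos(135 deg) = -0.7071, sin(135 deg) = 0.7071
  joint[2] = (-2.5115, 1.4500) + 11 * (-0.7071, 0.7071) = (-2.5115 + -7.7782, 1.4500 + 7.7782) = (-10.2896, 9.2282)
End effector: (-10.2896, 9.2282)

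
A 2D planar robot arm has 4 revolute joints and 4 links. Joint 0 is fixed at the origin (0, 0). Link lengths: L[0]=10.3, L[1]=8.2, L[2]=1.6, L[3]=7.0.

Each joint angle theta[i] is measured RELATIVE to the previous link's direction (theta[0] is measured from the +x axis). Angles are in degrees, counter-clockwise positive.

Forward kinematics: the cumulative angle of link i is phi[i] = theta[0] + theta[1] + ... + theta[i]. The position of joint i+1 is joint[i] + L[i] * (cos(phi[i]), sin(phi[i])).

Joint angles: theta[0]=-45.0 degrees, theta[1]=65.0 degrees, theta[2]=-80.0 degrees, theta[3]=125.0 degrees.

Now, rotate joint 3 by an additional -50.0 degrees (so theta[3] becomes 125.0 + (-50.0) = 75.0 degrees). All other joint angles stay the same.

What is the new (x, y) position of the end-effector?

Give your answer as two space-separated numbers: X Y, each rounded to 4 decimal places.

joint[0] = (0.0000, 0.0000)  (base)
link 0: phi[0] = -45 = -45 deg
  cos(-45 deg) = 0.7071, sin(-45 deg) = -0.7071
  joint[1] = (0.0000, 0.0000) + 10.3 * (0.7071, -0.7071) = (0.0000 + 7.2832, 0.0000 + -7.2832) = (7.2832, -7.2832)
link 1: phi[1] = -45 + 65 = 20 deg
  cos(20 deg) = 0.9397, sin(20 deg) = 0.3420
  joint[2] = (7.2832, -7.2832) + 8.2 * (0.9397, 0.3420) = (7.2832 + 7.7055, -7.2832 + 2.8046) = (14.9887, -4.4786)
link 2: phi[2] = -45 + 65 + -80 = -60 deg
  cos(-60 deg) = 0.5000, sin(-60 deg) = -0.8660
  joint[3] = (14.9887, -4.4786) + 1.6 * (0.5000, -0.8660) = (14.9887 + 0.8000, -4.4786 + -1.3856) = (15.7887, -5.8643)
link 3: phi[3] = -45 + 65 + -80 + 75 = 15 deg
  cos(15 deg) = 0.9659, sin(15 deg) = 0.2588
  joint[4] = (15.7887, -5.8643) + 7 * (0.9659, 0.2588) = (15.7887 + 6.7615, -5.8643 + 1.8117) = (22.5502, -4.0525)
End effector: (22.5502, -4.0525)

Answer: 22.5502 -4.0525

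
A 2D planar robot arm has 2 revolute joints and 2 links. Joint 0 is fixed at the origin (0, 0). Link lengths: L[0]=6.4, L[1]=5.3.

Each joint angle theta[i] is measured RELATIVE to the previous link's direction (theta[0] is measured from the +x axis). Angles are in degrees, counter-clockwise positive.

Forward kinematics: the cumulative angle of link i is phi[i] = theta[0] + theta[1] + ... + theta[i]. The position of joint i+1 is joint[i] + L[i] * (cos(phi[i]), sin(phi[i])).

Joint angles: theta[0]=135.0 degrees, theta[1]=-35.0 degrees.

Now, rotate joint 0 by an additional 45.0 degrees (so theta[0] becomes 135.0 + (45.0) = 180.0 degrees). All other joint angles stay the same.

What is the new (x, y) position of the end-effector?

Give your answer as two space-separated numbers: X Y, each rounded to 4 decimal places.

joint[0] = (0.0000, 0.0000)  (base)
link 0: phi[0] = 180 = 180 deg
  cos(180 deg) = -1.0000, sin(180 deg) = 0.0000
  joint[1] = (0.0000, 0.0000) + 6.4 * (-1.0000, 0.0000) = (0.0000 + -6.4000, 0.0000 + 0.0000) = (-6.4000, 0.0000)
link 1: phi[1] = 180 + -35 = 145 deg
  cos(145 deg) = -0.8192, sin(145 deg) = 0.5736
  joint[2] = (-6.4000, 0.0000) + 5.3 * (-0.8192, 0.5736) = (-6.4000 + -4.3415, 0.0000 + 3.0400) = (-10.7415, 3.0400)
End effector: (-10.7415, 3.0400)

Answer: -10.7415 3.0400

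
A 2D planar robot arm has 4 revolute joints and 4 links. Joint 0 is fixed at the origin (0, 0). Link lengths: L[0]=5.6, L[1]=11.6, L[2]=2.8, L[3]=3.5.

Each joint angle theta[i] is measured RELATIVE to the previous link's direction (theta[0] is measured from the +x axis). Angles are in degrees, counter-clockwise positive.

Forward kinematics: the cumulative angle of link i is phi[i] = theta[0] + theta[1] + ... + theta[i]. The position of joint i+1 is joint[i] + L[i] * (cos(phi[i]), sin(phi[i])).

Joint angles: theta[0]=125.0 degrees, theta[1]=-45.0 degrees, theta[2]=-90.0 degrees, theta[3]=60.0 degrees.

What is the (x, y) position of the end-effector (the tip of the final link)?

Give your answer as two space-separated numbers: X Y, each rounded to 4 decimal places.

joint[0] = (0.0000, 0.0000)  (base)
link 0: phi[0] = 125 = 125 deg
  cos(125 deg) = -0.5736, sin(125 deg) = 0.8192
  joint[1] = (0.0000, 0.0000) + 5.6 * (-0.5736, 0.8192) = (0.0000 + -3.2120, 0.0000 + 4.5873) = (-3.2120, 4.5873)
link 1: phi[1] = 125 + -45 = 80 deg
  cos(80 deg) = 0.1736, sin(80 deg) = 0.9848
  joint[2] = (-3.2120, 4.5873) + 11.6 * (0.1736, 0.9848) = (-3.2120 + 2.0143, 4.5873 + 11.4238) = (-1.1977, 16.0110)
link 2: phi[2] = 125 + -45 + -90 = -10 deg
  cos(-10 deg) = 0.9848, sin(-10 deg) = -0.1736
  joint[3] = (-1.1977, 16.0110) + 2.8 * (0.9848, -0.1736) = (-1.1977 + 2.7575, 16.0110 + -0.4862) = (1.5598, 15.5248)
link 3: phi[3] = 125 + -45 + -90 + 60 = 50 deg
  cos(50 deg) = 0.6428, sin(50 deg) = 0.7660
  joint[4] = (1.5598, 15.5248) + 3.5 * (0.6428, 0.7660) = (1.5598 + 2.2498, 15.5248 + 2.6812) = (3.8095, 18.2060)
End effector: (3.8095, 18.2060)

Answer: 3.8095 18.2060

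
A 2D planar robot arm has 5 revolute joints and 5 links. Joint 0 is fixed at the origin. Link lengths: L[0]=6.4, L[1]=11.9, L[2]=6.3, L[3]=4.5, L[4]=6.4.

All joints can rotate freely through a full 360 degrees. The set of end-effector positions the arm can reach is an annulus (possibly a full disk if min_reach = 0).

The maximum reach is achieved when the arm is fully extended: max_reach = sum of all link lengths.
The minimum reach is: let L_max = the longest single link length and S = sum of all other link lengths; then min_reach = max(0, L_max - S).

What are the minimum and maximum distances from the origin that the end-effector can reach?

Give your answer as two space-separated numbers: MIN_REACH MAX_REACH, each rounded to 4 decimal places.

Answer: 0.0000 35.5000

Derivation:
Link lengths: [6.4, 11.9, 6.3, 4.5, 6.4]
max_reach = 6.4 + 11.9 + 6.3 + 4.5 + 6.4 = 35.5
L_max = max([6.4, 11.9, 6.3, 4.5, 6.4]) = 11.9
S (sum of others) = 35.5 - 11.9 = 23.6
min_reach = max(0, 11.9 - 23.6) = max(0, -11.7) = 0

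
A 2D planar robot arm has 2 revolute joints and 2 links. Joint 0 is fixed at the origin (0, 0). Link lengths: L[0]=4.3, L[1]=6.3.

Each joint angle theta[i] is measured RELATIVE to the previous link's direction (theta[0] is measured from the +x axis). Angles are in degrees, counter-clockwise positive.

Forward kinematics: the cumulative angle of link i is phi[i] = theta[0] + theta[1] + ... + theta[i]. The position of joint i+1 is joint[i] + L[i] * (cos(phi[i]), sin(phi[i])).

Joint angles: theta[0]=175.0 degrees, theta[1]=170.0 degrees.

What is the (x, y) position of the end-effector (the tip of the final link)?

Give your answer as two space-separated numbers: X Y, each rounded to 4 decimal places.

Answer: 1.8017 -1.2558

Derivation:
joint[0] = (0.0000, 0.0000)  (base)
link 0: phi[0] = 175 = 175 deg
  cos(175 deg) = -0.9962, sin(175 deg) = 0.0872
  joint[1] = (0.0000, 0.0000) + 4.3 * (-0.9962, 0.0872) = (0.0000 + -4.2836, 0.0000 + 0.3748) = (-4.2836, 0.3748)
link 1: phi[1] = 175 + 170 = 345 deg
  cos(345 deg) = 0.9659, sin(345 deg) = -0.2588
  joint[2] = (-4.2836, 0.3748) + 6.3 * (0.9659, -0.2588) = (-4.2836 + 6.0853, 0.3748 + -1.6306) = (1.8017, -1.2558)
End effector: (1.8017, -1.2558)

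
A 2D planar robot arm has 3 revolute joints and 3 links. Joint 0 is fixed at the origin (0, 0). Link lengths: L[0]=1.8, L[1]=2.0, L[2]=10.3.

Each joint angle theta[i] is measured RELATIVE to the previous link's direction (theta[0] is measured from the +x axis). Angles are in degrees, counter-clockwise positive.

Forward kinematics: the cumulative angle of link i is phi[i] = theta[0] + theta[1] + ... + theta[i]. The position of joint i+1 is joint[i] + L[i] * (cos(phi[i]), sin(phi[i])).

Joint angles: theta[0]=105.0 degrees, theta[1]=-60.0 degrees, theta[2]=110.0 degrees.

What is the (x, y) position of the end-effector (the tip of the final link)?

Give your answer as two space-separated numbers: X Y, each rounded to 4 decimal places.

joint[0] = (0.0000, 0.0000)  (base)
link 0: phi[0] = 105 = 105 deg
  cos(105 deg) = -0.2588, sin(105 deg) = 0.9659
  joint[1] = (0.0000, 0.0000) + 1.8 * (-0.2588, 0.9659) = (0.0000 + -0.4659, 0.0000 + 1.7387) = (-0.4659, 1.7387)
link 1: phi[1] = 105 + -60 = 45 deg
  cos(45 deg) = 0.7071, sin(45 deg) = 0.7071
  joint[2] = (-0.4659, 1.7387) + 2 * (0.7071, 0.7071) = (-0.4659 + 1.4142, 1.7387 + 1.4142) = (0.9483, 3.1529)
link 2: phi[2] = 105 + -60 + 110 = 155 deg
  cos(155 deg) = -0.9063, sin(155 deg) = 0.4226
  joint[3] = (0.9483, 3.1529) + 10.3 * (-0.9063, 0.4226) = (0.9483 + -9.3350, 3.1529 + 4.3530) = (-8.3866, 7.5058)
End effector: (-8.3866, 7.5058)

Answer: -8.3866 7.5058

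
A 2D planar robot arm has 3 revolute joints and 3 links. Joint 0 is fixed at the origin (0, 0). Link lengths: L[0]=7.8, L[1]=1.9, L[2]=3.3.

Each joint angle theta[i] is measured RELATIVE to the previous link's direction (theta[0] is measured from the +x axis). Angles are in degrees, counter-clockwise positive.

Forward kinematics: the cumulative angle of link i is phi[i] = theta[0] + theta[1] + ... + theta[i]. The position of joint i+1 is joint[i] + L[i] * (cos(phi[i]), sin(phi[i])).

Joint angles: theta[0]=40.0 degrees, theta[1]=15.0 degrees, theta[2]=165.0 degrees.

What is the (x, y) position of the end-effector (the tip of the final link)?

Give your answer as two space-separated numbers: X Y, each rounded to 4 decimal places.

Answer: 4.5370 4.4489

Derivation:
joint[0] = (0.0000, 0.0000)  (base)
link 0: phi[0] = 40 = 40 deg
  cos(40 deg) = 0.7660, sin(40 deg) = 0.6428
  joint[1] = (0.0000, 0.0000) + 7.8 * (0.7660, 0.6428) = (0.0000 + 5.9751, 0.0000 + 5.0137) = (5.9751, 5.0137)
link 1: phi[1] = 40 + 15 = 55 deg
  cos(55 deg) = 0.5736, sin(55 deg) = 0.8192
  joint[2] = (5.9751, 5.0137) + 1.9 * (0.5736, 0.8192) = (5.9751 + 1.0898, 5.0137 + 1.5564) = (7.0649, 6.5701)
link 2: phi[2] = 40 + 15 + 165 = 220 deg
  cos(220 deg) = -0.7660, sin(220 deg) = -0.6428
  joint[3] = (7.0649, 6.5701) + 3.3 * (-0.7660, -0.6428) = (7.0649 + -2.5279, 6.5701 + -2.1212) = (4.5370, 4.4489)
End effector: (4.5370, 4.4489)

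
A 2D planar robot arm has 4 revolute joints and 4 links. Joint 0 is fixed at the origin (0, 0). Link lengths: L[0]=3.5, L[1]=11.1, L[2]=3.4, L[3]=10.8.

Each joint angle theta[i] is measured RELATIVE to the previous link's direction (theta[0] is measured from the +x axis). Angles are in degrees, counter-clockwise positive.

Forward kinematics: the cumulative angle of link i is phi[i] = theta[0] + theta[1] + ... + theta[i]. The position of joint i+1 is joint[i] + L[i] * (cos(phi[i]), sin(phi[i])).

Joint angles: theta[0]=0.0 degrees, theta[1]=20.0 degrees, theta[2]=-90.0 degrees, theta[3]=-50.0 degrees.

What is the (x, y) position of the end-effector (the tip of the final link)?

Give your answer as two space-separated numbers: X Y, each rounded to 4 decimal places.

joint[0] = (0.0000, 0.0000)  (base)
link 0: phi[0] = 0 = 0 deg
  cos(0 deg) = 1.0000, sin(0 deg) = 0.0000
  joint[1] = (0.0000, 0.0000) + 3.5 * (1.0000, 0.0000) = (0.0000 + 3.5000, 0.0000 + 0.0000) = (3.5000, 0.0000)
link 1: phi[1] = 0 + 20 = 20 deg
  cos(20 deg) = 0.9397, sin(20 deg) = 0.3420
  joint[2] = (3.5000, 0.0000) + 11.1 * (0.9397, 0.3420) = (3.5000 + 10.4306, 0.0000 + 3.7964) = (13.9306, 3.7964)
link 2: phi[2] = 0 + 20 + -90 = -70 deg
  cos(-70 deg) = 0.3420, sin(-70 deg) = -0.9397
  joint[3] = (13.9306, 3.7964) + 3.4 * (0.3420, -0.9397) = (13.9306 + 1.1629, 3.7964 + -3.1950) = (15.0935, 0.6015)
link 3: phi[3] = 0 + 20 + -90 + -50 = -120 deg
  cos(-120 deg) = -0.5000, sin(-120 deg) = -0.8660
  joint[4] = (15.0935, 0.6015) + 10.8 * (-0.5000, -0.8660) = (15.0935 + -5.4000, 0.6015 + -9.3531) = (9.6935, -8.7516)
End effector: (9.6935, -8.7516)

Answer: 9.6935 -8.7516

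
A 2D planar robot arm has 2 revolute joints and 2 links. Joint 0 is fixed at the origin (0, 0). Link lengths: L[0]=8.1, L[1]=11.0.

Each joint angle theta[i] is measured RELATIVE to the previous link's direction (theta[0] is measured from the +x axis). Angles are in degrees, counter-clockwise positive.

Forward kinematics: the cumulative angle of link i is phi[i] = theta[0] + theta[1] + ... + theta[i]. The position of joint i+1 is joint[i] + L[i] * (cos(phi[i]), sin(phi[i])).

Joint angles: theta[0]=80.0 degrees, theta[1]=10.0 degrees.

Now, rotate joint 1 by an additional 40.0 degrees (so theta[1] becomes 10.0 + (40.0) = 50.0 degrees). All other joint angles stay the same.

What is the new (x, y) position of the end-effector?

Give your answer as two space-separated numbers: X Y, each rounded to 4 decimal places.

Answer: -5.6641 16.4034

Derivation:
joint[0] = (0.0000, 0.0000)  (base)
link 0: phi[0] = 80 = 80 deg
  cos(80 deg) = 0.1736, sin(80 deg) = 0.9848
  joint[1] = (0.0000, 0.0000) + 8.1 * (0.1736, 0.9848) = (0.0000 + 1.4066, 0.0000 + 7.9769) = (1.4066, 7.9769)
link 1: phi[1] = 80 + 50 = 130 deg
  cos(130 deg) = -0.6428, sin(130 deg) = 0.7660
  joint[2] = (1.4066, 7.9769) + 11 * (-0.6428, 0.7660) = (1.4066 + -7.0707, 7.9769 + 8.4265) = (-5.6641, 16.4034)
End effector: (-5.6641, 16.4034)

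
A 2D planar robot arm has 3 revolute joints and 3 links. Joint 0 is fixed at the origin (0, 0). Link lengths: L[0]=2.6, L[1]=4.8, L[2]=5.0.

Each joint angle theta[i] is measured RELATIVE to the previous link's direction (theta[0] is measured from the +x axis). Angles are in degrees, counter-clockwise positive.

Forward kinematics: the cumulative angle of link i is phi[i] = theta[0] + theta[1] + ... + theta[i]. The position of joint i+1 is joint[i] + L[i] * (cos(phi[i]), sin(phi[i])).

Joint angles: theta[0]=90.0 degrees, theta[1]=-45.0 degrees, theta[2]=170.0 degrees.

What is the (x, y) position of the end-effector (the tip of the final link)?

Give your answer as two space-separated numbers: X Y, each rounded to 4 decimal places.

joint[0] = (0.0000, 0.0000)  (base)
link 0: phi[0] = 90 = 90 deg
  cos(90 deg) = 0.0000, sin(90 deg) = 1.0000
  joint[1] = (0.0000, 0.0000) + 2.6 * (0.0000, 1.0000) = (0.0000 + 0.0000, 0.0000 + 2.6000) = (0.0000, 2.6000)
link 1: phi[1] = 90 + -45 = 45 deg
  cos(45 deg) = 0.7071, sin(45 deg) = 0.7071
  joint[2] = (0.0000, 2.6000) + 4.8 * (0.7071, 0.7071) = (0.0000 + 3.3941, 2.6000 + 3.3941) = (3.3941, 5.9941)
link 2: phi[2] = 90 + -45 + 170 = 215 deg
  cos(215 deg) = -0.8192, sin(215 deg) = -0.5736
  joint[3] = (3.3941, 5.9941) + 5 * (-0.8192, -0.5736) = (3.3941 + -4.0958, 5.9941 + -2.8679) = (-0.7016, 3.1262)
End effector: (-0.7016, 3.1262)

Answer: -0.7016 3.1262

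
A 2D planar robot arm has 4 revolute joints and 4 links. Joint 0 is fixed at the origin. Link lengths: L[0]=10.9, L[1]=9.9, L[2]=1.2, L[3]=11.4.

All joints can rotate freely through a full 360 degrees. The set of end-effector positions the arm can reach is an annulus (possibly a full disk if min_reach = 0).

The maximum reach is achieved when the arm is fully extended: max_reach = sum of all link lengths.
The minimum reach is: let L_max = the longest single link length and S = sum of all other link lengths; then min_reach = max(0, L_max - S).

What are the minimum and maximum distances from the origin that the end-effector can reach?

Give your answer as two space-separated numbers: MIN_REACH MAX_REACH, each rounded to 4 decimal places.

Answer: 0.0000 33.4000

Derivation:
Link lengths: [10.9, 9.9, 1.2, 11.4]
max_reach = 10.9 + 9.9 + 1.2 + 11.4 = 33.4
L_max = max([10.9, 9.9, 1.2, 11.4]) = 11.4
S (sum of others) = 33.4 - 11.4 = 22
min_reach = max(0, 11.4 - 22) = max(0, -10.6) = 0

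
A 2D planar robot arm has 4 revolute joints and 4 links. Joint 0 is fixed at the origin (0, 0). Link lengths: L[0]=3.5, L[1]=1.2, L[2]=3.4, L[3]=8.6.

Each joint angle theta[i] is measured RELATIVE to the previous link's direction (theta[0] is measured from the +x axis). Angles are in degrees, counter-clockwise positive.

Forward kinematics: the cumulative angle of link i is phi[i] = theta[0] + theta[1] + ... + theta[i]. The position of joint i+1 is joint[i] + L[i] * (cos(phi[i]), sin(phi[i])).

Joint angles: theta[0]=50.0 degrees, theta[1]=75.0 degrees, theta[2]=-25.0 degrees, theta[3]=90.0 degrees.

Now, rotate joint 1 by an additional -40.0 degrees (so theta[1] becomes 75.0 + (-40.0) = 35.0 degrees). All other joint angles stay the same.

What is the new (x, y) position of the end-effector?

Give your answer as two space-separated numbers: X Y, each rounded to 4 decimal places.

joint[0] = (0.0000, 0.0000)  (base)
link 0: phi[0] = 50 = 50 deg
  cos(50 deg) = 0.6428, sin(50 deg) = 0.7660
  joint[1] = (0.0000, 0.0000) + 3.5 * (0.6428, 0.7660) = (0.0000 + 2.2498, 0.0000 + 2.6812) = (2.2498, 2.6812)
link 1: phi[1] = 50 + 35 = 85 deg
  cos(85 deg) = 0.0872, sin(85 deg) = 0.9962
  joint[2] = (2.2498, 2.6812) + 1.2 * (0.0872, 0.9962) = (2.2498 + 0.1046, 2.6812 + 1.1954) = (2.3543, 3.8766)
link 2: phi[2] = 50 + 35 + -25 = 60 deg
  cos(60 deg) = 0.5000, sin(60 deg) = 0.8660
  joint[3] = (2.3543, 3.8766) + 3.4 * (0.5000, 0.8660) = (2.3543 + 1.7000, 3.8766 + 2.9445) = (4.0543, 6.8211)
link 3: phi[3] = 50 + 35 + -25 + 90 = 150 deg
  cos(150 deg) = -0.8660, sin(150 deg) = 0.5000
  joint[4] = (4.0543, 6.8211) + 8.6 * (-0.8660, 0.5000) = (4.0543 + -7.4478, 6.8211 + 4.3000) = (-3.3935, 11.1211)
End effector: (-3.3935, 11.1211)

Answer: -3.3935 11.1211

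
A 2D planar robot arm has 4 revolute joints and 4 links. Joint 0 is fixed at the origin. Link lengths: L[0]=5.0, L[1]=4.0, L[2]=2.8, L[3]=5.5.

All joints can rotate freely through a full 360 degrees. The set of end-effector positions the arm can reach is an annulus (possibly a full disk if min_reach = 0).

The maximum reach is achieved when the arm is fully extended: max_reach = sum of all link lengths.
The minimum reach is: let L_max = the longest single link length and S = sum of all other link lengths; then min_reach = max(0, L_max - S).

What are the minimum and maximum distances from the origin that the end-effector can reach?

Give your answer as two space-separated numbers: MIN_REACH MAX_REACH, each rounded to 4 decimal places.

Link lengths: [5.0, 4.0, 2.8, 5.5]
max_reach = 5 + 4 + 2.8 + 5.5 = 17.3
L_max = max([5.0, 4.0, 2.8, 5.5]) = 5.5
S (sum of others) = 17.3 - 5.5 = 11.8
min_reach = max(0, 5.5 - 11.8) = max(0, -6.3) = 0

Answer: 0.0000 17.3000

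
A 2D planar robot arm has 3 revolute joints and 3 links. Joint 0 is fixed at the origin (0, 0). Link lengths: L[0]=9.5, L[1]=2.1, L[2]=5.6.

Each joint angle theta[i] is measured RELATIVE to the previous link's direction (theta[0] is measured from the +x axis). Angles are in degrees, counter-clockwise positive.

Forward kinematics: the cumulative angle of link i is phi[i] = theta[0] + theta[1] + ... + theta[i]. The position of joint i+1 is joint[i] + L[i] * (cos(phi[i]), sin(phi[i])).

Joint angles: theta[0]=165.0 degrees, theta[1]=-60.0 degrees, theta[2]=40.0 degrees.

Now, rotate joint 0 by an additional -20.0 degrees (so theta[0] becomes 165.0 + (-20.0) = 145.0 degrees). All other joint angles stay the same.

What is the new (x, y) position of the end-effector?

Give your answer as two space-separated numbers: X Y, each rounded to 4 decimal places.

Answer: -10.8109 12.1282

Derivation:
joint[0] = (0.0000, 0.0000)  (base)
link 0: phi[0] = 145 = 145 deg
  cos(145 deg) = -0.8192, sin(145 deg) = 0.5736
  joint[1] = (0.0000, 0.0000) + 9.5 * (-0.8192, 0.5736) = (0.0000 + -7.7819, 0.0000 + 5.4490) = (-7.7819, 5.4490)
link 1: phi[1] = 145 + -60 = 85 deg
  cos(85 deg) = 0.0872, sin(85 deg) = 0.9962
  joint[2] = (-7.7819, 5.4490) + 2.1 * (0.0872, 0.9962) = (-7.7819 + 0.1830, 5.4490 + 2.0920) = (-7.5989, 7.5410)
link 2: phi[2] = 145 + -60 + 40 = 125 deg
  cos(125 deg) = -0.5736, sin(125 deg) = 0.8192
  joint[3] = (-7.5989, 7.5410) + 5.6 * (-0.5736, 0.8192) = (-7.5989 + -3.2120, 7.5410 + 4.5873) = (-10.8109, 12.1282)
End effector: (-10.8109, 12.1282)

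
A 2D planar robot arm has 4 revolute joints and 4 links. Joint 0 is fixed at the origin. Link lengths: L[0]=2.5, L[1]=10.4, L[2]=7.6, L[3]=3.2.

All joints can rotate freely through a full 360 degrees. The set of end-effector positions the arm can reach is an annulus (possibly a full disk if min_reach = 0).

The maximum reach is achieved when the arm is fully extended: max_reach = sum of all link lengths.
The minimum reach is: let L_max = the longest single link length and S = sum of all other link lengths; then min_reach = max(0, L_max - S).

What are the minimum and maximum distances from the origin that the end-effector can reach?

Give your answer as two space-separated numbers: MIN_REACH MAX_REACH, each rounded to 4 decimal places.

Answer: 0.0000 23.7000

Derivation:
Link lengths: [2.5, 10.4, 7.6, 3.2]
max_reach = 2.5 + 10.4 + 7.6 + 3.2 = 23.7
L_max = max([2.5, 10.4, 7.6, 3.2]) = 10.4
S (sum of others) = 23.7 - 10.4 = 13.3
min_reach = max(0, 10.4 - 13.3) = max(0, -2.9) = 0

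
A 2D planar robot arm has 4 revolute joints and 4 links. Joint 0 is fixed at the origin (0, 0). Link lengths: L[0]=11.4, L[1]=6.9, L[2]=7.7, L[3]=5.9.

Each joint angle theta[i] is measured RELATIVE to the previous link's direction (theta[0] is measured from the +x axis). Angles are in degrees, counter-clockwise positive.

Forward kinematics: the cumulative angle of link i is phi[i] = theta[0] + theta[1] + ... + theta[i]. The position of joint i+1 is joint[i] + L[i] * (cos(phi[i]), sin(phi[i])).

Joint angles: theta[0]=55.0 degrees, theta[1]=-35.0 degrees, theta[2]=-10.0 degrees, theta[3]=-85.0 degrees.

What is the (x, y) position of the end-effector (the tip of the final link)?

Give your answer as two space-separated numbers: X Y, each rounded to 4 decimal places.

Answer: 22.1327 7.3364

Derivation:
joint[0] = (0.0000, 0.0000)  (base)
link 0: phi[0] = 55 = 55 deg
  cos(55 deg) = 0.5736, sin(55 deg) = 0.8192
  joint[1] = (0.0000, 0.0000) + 11.4 * (0.5736, 0.8192) = (0.0000 + 6.5388, 0.0000 + 9.3383) = (6.5388, 9.3383)
link 1: phi[1] = 55 + -35 = 20 deg
  cos(20 deg) = 0.9397, sin(20 deg) = 0.3420
  joint[2] = (6.5388, 9.3383) + 6.9 * (0.9397, 0.3420) = (6.5388 + 6.4839, 9.3383 + 2.3599) = (13.0227, 11.6983)
link 2: phi[2] = 55 + -35 + -10 = 10 deg
  cos(10 deg) = 0.9848, sin(10 deg) = 0.1736
  joint[3] = (13.0227, 11.6983) + 7.7 * (0.9848, 0.1736) = (13.0227 + 7.5830, 11.6983 + 1.3371) = (20.6057, 13.0354)
link 3: phi[3] = 55 + -35 + -10 + -85 = -75 deg
  cos(-75 deg) = 0.2588, sin(-75 deg) = -0.9659
  joint[4] = (20.6057, 13.0354) + 5.9 * (0.2588, -0.9659) = (20.6057 + 1.5270, 13.0354 + -5.6990) = (22.1327, 7.3364)
End effector: (22.1327, 7.3364)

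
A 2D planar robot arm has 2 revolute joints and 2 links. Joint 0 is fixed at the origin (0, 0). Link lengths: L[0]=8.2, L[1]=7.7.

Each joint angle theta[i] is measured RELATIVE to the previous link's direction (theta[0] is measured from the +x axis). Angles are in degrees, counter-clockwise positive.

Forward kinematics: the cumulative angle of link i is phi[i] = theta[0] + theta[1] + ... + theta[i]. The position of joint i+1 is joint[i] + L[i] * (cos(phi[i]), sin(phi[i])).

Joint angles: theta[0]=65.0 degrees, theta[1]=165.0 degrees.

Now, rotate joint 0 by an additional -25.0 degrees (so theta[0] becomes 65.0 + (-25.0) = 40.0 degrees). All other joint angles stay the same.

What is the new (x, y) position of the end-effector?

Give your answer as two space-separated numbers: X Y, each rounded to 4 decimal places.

Answer: -0.6970 2.0167

Derivation:
joint[0] = (0.0000, 0.0000)  (base)
link 0: phi[0] = 40 = 40 deg
  cos(40 deg) = 0.7660, sin(40 deg) = 0.6428
  joint[1] = (0.0000, 0.0000) + 8.2 * (0.7660, 0.6428) = (0.0000 + 6.2816, 0.0000 + 5.2709) = (6.2816, 5.2709)
link 1: phi[1] = 40 + 165 = 205 deg
  cos(205 deg) = -0.9063, sin(205 deg) = -0.4226
  joint[2] = (6.2816, 5.2709) + 7.7 * (-0.9063, -0.4226) = (6.2816 + -6.9786, 5.2709 + -3.2542) = (-0.6970, 2.0167)
End effector: (-0.6970, 2.0167)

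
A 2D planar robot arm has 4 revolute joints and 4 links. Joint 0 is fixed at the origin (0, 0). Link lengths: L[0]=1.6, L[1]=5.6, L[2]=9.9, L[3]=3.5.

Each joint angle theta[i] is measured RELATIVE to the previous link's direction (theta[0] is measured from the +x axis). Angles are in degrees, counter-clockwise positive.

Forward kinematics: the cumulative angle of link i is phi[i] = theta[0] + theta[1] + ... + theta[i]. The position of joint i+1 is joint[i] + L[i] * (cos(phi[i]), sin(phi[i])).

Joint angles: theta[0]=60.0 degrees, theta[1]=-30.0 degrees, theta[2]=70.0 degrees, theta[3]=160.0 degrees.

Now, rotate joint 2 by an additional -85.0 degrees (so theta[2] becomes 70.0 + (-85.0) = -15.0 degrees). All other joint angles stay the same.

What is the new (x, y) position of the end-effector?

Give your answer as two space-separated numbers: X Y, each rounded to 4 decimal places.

Answer: 11.7257 7.0530

Derivation:
joint[0] = (0.0000, 0.0000)  (base)
link 0: phi[0] = 60 = 60 deg
  cos(60 deg) = 0.5000, sin(60 deg) = 0.8660
  joint[1] = (0.0000, 0.0000) + 1.6 * (0.5000, 0.8660) = (0.0000 + 0.8000, 0.0000 + 1.3856) = (0.8000, 1.3856)
link 1: phi[1] = 60 + -30 = 30 deg
  cos(30 deg) = 0.8660, sin(30 deg) = 0.5000
  joint[2] = (0.8000, 1.3856) + 5.6 * (0.8660, 0.5000) = (0.8000 + 4.8497, 1.3856 + 2.8000) = (5.6497, 4.1856)
link 2: phi[2] = 60 + -30 + -15 = 15 deg
  cos(15 deg) = 0.9659, sin(15 deg) = 0.2588
  joint[3] = (5.6497, 4.1856) + 9.9 * (0.9659, 0.2588) = (5.6497 + 9.5627, 4.1856 + 2.5623) = (15.2124, 6.7479)
link 3: phi[3] = 60 + -30 + -15 + 160 = 175 deg
  cos(175 deg) = -0.9962, sin(175 deg) = 0.0872
  joint[4] = (15.2124, 6.7479) + 3.5 * (-0.9962, 0.0872) = (15.2124 + -3.4867, 6.7479 + 0.3050) = (11.7257, 7.0530)
End effector: (11.7257, 7.0530)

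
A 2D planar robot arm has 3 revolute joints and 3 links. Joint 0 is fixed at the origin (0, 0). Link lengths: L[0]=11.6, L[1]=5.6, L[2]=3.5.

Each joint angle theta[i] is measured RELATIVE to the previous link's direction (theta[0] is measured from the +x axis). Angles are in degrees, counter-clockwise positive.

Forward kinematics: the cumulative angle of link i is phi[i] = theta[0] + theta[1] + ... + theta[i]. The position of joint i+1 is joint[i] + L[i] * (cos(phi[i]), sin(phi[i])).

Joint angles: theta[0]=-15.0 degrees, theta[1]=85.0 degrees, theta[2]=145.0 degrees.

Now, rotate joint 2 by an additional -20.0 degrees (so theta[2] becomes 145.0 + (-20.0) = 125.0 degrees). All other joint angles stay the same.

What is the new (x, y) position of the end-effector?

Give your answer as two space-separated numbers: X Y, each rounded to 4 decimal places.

Answer: 9.7393 1.3541

Derivation:
joint[0] = (0.0000, 0.0000)  (base)
link 0: phi[0] = -15 = -15 deg
  cos(-15 deg) = 0.9659, sin(-15 deg) = -0.2588
  joint[1] = (0.0000, 0.0000) + 11.6 * (0.9659, -0.2588) = (0.0000 + 11.2047, 0.0000 + -3.0023) = (11.2047, -3.0023)
link 1: phi[1] = -15 + 85 = 70 deg
  cos(70 deg) = 0.3420, sin(70 deg) = 0.9397
  joint[2] = (11.2047, -3.0023) + 5.6 * (0.3420, 0.9397) = (11.2047 + 1.9153, -3.0023 + 5.2623) = (13.1201, 2.2600)
link 2: phi[2] = -15 + 85 + 125 = 195 deg
  cos(195 deg) = -0.9659, sin(195 deg) = -0.2588
  joint[3] = (13.1201, 2.2600) + 3.5 * (-0.9659, -0.2588) = (13.1201 + -3.3807, 2.2600 + -0.9059) = (9.7393, 1.3541)
End effector: (9.7393, 1.3541)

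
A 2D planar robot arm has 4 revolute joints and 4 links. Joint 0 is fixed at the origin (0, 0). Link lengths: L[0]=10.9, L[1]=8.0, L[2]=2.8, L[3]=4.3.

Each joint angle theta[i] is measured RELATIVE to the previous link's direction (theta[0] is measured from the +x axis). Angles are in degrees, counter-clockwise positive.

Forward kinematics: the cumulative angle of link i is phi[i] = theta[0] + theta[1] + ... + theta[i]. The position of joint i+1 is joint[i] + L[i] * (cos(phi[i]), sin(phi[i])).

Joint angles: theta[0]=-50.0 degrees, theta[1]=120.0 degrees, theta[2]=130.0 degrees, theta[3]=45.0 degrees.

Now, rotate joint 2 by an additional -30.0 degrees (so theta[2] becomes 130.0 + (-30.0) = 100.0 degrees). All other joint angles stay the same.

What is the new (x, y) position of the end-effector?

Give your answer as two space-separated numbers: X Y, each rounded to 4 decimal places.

Answer: 3.4627 -2.8125

Derivation:
joint[0] = (0.0000, 0.0000)  (base)
link 0: phi[0] = -50 = -50 deg
  cos(-50 deg) = 0.6428, sin(-50 deg) = -0.7660
  joint[1] = (0.0000, 0.0000) + 10.9 * (0.6428, -0.7660) = (0.0000 + 7.0064, 0.0000 + -8.3499) = (7.0064, -8.3499)
link 1: phi[1] = -50 + 120 = 70 deg
  cos(70 deg) = 0.3420, sin(70 deg) = 0.9397
  joint[2] = (7.0064, -8.3499) + 8 * (0.3420, 0.9397) = (7.0064 + 2.7362, -8.3499 + 7.5175) = (9.7425, -0.8323)
link 2: phi[2] = -50 + 120 + 100 = 170 deg
  cos(170 deg) = -0.9848, sin(170 deg) = 0.1736
  joint[3] = (9.7425, -0.8323) + 2.8 * (-0.9848, 0.1736) = (9.7425 + -2.7575, -0.8323 + 0.4862) = (6.9851, -0.3461)
link 3: phi[3] = -50 + 120 + 100 + 45 = 215 deg
  cos(215 deg) = -0.8192, sin(215 deg) = -0.5736
  joint[4] = (6.9851, -0.3461) + 4.3 * (-0.8192, -0.5736) = (6.9851 + -3.5224, -0.3461 + -2.4664) = (3.4627, -2.8125)
End effector: (3.4627, -2.8125)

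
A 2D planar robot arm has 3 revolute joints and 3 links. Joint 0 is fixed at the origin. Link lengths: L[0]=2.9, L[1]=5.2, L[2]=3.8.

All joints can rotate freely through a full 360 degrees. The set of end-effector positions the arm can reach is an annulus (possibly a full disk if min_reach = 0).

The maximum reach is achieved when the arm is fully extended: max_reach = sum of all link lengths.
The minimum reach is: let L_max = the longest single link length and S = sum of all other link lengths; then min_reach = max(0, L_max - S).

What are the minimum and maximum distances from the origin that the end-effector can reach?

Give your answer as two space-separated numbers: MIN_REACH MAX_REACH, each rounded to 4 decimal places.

Link lengths: [2.9, 5.2, 3.8]
max_reach = 2.9 + 5.2 + 3.8 = 11.9
L_max = max([2.9, 5.2, 3.8]) = 5.2
S (sum of others) = 11.9 - 5.2 = 6.7
min_reach = max(0, 5.2 - 6.7) = max(0, -1.5) = 0

Answer: 0.0000 11.9000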